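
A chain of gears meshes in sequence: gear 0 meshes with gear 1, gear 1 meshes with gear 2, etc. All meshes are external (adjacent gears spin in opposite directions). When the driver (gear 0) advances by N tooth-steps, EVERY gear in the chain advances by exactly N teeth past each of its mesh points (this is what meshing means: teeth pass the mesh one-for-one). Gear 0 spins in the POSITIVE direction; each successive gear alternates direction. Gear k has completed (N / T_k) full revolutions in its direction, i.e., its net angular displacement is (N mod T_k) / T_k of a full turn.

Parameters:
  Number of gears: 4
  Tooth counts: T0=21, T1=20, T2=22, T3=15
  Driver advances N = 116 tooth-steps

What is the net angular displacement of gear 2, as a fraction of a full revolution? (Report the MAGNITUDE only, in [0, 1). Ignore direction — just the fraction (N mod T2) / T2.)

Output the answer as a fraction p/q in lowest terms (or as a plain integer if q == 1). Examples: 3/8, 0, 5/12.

Chain of 4 gears, tooth counts: [21, 20, 22, 15]
  gear 0: T0=21, direction=positive, advance = 116 mod 21 = 11 teeth = 11/21 turn
  gear 1: T1=20, direction=negative, advance = 116 mod 20 = 16 teeth = 16/20 turn
  gear 2: T2=22, direction=positive, advance = 116 mod 22 = 6 teeth = 6/22 turn
  gear 3: T3=15, direction=negative, advance = 116 mod 15 = 11 teeth = 11/15 turn
Gear 2: 116 mod 22 = 6
Fraction = 6 / 22 = 3/11 (gcd(6,22)=2) = 3/11

Answer: 3/11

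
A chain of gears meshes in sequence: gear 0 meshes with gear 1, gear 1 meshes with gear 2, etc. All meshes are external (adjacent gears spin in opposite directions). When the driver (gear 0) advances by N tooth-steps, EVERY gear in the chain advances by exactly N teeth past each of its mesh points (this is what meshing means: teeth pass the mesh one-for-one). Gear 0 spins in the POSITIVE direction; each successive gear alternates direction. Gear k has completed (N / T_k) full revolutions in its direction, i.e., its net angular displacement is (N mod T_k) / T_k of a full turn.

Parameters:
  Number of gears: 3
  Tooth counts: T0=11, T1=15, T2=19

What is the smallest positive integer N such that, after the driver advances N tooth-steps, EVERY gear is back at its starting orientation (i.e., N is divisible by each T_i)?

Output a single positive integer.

Gear k returns to start when N is a multiple of T_k.
All gears at start simultaneously when N is a common multiple of [11, 15, 19]; the smallest such N is lcm(11, 15, 19).
Start: lcm = T0 = 11
Fold in T1=15: gcd(11, 15) = 1; lcm(11, 15) = 11 * 15 / 1 = 165 / 1 = 165
Fold in T2=19: gcd(165, 19) = 1; lcm(165, 19) = 165 * 19 / 1 = 3135 / 1 = 3135
Full cycle length = 3135

Answer: 3135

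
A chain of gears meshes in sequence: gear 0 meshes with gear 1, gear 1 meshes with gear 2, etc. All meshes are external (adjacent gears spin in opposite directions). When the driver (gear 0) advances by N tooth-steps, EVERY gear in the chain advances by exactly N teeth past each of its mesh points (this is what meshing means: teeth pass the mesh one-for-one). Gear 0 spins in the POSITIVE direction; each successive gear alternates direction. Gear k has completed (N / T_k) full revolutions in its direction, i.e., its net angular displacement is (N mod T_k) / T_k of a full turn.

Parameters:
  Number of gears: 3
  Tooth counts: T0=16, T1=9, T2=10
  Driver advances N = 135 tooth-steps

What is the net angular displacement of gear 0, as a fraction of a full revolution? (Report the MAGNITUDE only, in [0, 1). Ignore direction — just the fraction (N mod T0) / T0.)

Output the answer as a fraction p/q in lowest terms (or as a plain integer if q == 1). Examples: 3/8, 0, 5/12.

Chain of 3 gears, tooth counts: [16, 9, 10]
  gear 0: T0=16, direction=positive, advance = 135 mod 16 = 7 teeth = 7/16 turn
  gear 1: T1=9, direction=negative, advance = 135 mod 9 = 0 teeth = 0/9 turn
  gear 2: T2=10, direction=positive, advance = 135 mod 10 = 5 teeth = 5/10 turn
Gear 0: 135 mod 16 = 7
Fraction = 7 / 16 = 7/16 (gcd(7,16)=1) = 7/16

Answer: 7/16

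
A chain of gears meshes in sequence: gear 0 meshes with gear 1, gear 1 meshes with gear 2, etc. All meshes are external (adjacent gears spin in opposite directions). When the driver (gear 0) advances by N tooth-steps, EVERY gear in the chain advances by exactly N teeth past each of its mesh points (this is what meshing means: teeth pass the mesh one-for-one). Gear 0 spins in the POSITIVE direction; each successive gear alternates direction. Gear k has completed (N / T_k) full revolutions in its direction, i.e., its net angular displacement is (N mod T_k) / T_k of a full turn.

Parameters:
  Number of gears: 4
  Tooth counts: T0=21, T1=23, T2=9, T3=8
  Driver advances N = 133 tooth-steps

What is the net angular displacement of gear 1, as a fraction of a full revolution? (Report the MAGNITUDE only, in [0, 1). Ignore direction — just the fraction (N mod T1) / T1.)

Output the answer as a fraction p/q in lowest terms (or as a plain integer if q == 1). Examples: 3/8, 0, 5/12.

Answer: 18/23

Derivation:
Chain of 4 gears, tooth counts: [21, 23, 9, 8]
  gear 0: T0=21, direction=positive, advance = 133 mod 21 = 7 teeth = 7/21 turn
  gear 1: T1=23, direction=negative, advance = 133 mod 23 = 18 teeth = 18/23 turn
  gear 2: T2=9, direction=positive, advance = 133 mod 9 = 7 teeth = 7/9 turn
  gear 3: T3=8, direction=negative, advance = 133 mod 8 = 5 teeth = 5/8 turn
Gear 1: 133 mod 23 = 18
Fraction = 18 / 23 = 18/23 (gcd(18,23)=1) = 18/23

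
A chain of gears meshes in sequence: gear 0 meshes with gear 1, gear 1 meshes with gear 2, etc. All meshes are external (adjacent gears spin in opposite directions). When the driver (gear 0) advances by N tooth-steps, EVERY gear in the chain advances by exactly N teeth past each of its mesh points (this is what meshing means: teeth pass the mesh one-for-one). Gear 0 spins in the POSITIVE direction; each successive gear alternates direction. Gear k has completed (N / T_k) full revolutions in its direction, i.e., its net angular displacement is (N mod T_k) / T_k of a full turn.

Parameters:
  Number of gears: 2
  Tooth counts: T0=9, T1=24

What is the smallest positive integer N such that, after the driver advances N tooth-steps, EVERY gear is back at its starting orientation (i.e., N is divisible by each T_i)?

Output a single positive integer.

Gear k returns to start when N is a multiple of T_k.
All gears at start simultaneously when N is a common multiple of [9, 24]; the smallest such N is lcm(9, 24).
Start: lcm = T0 = 9
Fold in T1=24: gcd(9, 24) = 3; lcm(9, 24) = 9 * 24 / 3 = 216 / 3 = 72
Full cycle length = 72

Answer: 72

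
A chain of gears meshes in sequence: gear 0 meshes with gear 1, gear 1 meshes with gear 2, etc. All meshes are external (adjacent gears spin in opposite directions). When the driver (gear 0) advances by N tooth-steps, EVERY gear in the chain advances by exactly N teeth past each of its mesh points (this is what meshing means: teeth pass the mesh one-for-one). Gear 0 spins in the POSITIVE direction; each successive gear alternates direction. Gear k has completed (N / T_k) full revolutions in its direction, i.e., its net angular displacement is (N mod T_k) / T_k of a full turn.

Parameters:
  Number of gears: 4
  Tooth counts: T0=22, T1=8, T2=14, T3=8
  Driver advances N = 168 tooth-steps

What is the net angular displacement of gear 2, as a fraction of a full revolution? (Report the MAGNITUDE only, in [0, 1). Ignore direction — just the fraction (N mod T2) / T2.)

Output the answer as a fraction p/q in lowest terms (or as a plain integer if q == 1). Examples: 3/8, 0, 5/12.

Chain of 4 gears, tooth counts: [22, 8, 14, 8]
  gear 0: T0=22, direction=positive, advance = 168 mod 22 = 14 teeth = 14/22 turn
  gear 1: T1=8, direction=negative, advance = 168 mod 8 = 0 teeth = 0/8 turn
  gear 2: T2=14, direction=positive, advance = 168 mod 14 = 0 teeth = 0/14 turn
  gear 3: T3=8, direction=negative, advance = 168 mod 8 = 0 teeth = 0/8 turn
Gear 2: 168 mod 14 = 0
Fraction = 0 / 14 = 0/1 (gcd(0,14)=14) = 0

Answer: 0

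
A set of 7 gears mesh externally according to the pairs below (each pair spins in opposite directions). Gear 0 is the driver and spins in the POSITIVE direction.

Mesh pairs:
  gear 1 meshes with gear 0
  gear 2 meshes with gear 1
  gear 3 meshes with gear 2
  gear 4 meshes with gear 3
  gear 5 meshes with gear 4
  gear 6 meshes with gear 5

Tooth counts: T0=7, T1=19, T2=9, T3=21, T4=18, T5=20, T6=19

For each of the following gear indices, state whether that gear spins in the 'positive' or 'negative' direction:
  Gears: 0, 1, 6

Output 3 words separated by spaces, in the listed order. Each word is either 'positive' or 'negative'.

Gear 0 (driver): positive (depth 0)
  gear 1: meshes with gear 0 -> depth 1 -> negative (opposite of gear 0)
  gear 2: meshes with gear 1 -> depth 2 -> positive (opposite of gear 1)
  gear 3: meshes with gear 2 -> depth 3 -> negative (opposite of gear 2)
  gear 4: meshes with gear 3 -> depth 4 -> positive (opposite of gear 3)
  gear 5: meshes with gear 4 -> depth 5 -> negative (opposite of gear 4)
  gear 6: meshes with gear 5 -> depth 6 -> positive (opposite of gear 5)
Queried indices 0, 1, 6 -> positive, negative, positive

Answer: positive negative positive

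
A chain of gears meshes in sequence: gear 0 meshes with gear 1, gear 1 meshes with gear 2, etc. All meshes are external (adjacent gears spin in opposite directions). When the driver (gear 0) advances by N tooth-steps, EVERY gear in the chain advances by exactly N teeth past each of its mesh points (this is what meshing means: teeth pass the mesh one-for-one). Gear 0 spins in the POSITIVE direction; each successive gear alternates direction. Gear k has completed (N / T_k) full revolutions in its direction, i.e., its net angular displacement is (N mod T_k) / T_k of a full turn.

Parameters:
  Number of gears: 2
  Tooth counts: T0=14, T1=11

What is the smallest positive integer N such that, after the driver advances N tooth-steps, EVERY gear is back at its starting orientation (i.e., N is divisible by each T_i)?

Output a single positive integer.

Answer: 154

Derivation:
Gear k returns to start when N is a multiple of T_k.
All gears at start simultaneously when N is a common multiple of [14, 11]; the smallest such N is lcm(14, 11).
Start: lcm = T0 = 14
Fold in T1=11: gcd(14, 11) = 1; lcm(14, 11) = 14 * 11 / 1 = 154 / 1 = 154
Full cycle length = 154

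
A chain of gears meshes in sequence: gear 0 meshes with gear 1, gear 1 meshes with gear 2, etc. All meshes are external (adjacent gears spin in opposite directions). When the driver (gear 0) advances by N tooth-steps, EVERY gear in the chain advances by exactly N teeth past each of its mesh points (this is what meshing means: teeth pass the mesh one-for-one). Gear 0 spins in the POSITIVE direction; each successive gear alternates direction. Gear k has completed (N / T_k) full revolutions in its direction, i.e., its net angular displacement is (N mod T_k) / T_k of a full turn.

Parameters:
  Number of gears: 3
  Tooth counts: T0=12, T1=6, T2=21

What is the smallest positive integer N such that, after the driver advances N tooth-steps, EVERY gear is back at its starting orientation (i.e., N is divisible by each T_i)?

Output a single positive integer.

Gear k returns to start when N is a multiple of T_k.
All gears at start simultaneously when N is a common multiple of [12, 6, 21]; the smallest such N is lcm(12, 6, 21).
Start: lcm = T0 = 12
Fold in T1=6: gcd(12, 6) = 6; lcm(12, 6) = 12 * 6 / 6 = 72 / 6 = 12
Fold in T2=21: gcd(12, 21) = 3; lcm(12, 21) = 12 * 21 / 3 = 252 / 3 = 84
Full cycle length = 84

Answer: 84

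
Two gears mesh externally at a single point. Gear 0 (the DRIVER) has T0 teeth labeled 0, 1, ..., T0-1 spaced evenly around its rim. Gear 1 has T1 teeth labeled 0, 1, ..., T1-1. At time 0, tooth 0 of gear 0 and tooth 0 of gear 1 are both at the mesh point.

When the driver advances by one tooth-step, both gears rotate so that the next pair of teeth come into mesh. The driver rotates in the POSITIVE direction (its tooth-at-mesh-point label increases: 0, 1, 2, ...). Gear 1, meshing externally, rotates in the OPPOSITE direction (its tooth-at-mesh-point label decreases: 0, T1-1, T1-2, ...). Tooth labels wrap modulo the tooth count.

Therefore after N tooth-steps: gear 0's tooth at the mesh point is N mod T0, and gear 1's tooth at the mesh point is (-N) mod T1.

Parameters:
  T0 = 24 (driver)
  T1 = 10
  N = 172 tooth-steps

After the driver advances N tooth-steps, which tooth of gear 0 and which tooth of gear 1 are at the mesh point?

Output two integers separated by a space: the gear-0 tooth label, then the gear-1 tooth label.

Answer: 4 8

Derivation:
Gear 0 (driver, T0=24): tooth at mesh = N mod T0
  172 = 7 * 24 + 4, so 172 mod 24 = 4
  gear 0 tooth = 4
Gear 1 (driven, T1=10): tooth at mesh = (-N) mod T1
  172 = 17 * 10 + 2, so 172 mod 10 = 2
  (-172) mod 10 = (-2) mod 10 = 10 - 2 = 8
Mesh after 172 steps: gear-0 tooth 4 meets gear-1 tooth 8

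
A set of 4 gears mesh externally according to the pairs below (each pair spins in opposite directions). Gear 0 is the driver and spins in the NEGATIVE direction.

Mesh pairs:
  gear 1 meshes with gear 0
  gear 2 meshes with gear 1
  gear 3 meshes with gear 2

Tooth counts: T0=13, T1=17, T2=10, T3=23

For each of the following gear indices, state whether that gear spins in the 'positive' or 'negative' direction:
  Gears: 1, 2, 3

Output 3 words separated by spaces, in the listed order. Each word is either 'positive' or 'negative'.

Answer: positive negative positive

Derivation:
Gear 0 (driver): negative (depth 0)
  gear 1: meshes with gear 0 -> depth 1 -> positive (opposite of gear 0)
  gear 2: meshes with gear 1 -> depth 2 -> negative (opposite of gear 1)
  gear 3: meshes with gear 2 -> depth 3 -> positive (opposite of gear 2)
Queried indices 1, 2, 3 -> positive, negative, positive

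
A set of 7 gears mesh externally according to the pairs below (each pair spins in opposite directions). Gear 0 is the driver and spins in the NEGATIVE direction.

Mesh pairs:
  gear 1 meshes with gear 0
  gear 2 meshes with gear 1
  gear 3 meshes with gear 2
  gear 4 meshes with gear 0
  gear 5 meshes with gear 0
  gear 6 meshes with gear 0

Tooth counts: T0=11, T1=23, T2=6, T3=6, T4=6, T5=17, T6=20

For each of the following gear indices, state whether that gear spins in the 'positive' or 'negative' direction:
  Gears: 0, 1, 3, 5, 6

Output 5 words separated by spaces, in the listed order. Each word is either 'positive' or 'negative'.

Gear 0 (driver): negative (depth 0)
  gear 1: meshes with gear 0 -> depth 1 -> positive (opposite of gear 0)
  gear 2: meshes with gear 1 -> depth 2 -> negative (opposite of gear 1)
  gear 3: meshes with gear 2 -> depth 3 -> positive (opposite of gear 2)
  gear 4: meshes with gear 0 -> depth 1 -> positive (opposite of gear 0)
  gear 5: meshes with gear 0 -> depth 1 -> positive (opposite of gear 0)
  gear 6: meshes with gear 0 -> depth 1 -> positive (opposite of gear 0)
Queried indices 0, 1, 3, 5, 6 -> negative, positive, positive, positive, positive

Answer: negative positive positive positive positive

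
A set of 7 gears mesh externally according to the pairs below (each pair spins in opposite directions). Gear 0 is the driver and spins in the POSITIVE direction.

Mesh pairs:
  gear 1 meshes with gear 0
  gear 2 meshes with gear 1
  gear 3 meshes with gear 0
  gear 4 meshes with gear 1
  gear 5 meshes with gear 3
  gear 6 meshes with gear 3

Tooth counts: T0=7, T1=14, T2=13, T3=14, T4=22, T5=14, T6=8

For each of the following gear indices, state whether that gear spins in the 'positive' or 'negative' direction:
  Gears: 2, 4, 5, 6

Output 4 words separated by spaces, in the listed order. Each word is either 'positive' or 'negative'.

Answer: positive positive positive positive

Derivation:
Gear 0 (driver): positive (depth 0)
  gear 1: meshes with gear 0 -> depth 1 -> negative (opposite of gear 0)
  gear 2: meshes with gear 1 -> depth 2 -> positive (opposite of gear 1)
  gear 3: meshes with gear 0 -> depth 1 -> negative (opposite of gear 0)
  gear 4: meshes with gear 1 -> depth 2 -> positive (opposite of gear 1)
  gear 5: meshes with gear 3 -> depth 2 -> positive (opposite of gear 3)
  gear 6: meshes with gear 3 -> depth 2 -> positive (opposite of gear 3)
Queried indices 2, 4, 5, 6 -> positive, positive, positive, positive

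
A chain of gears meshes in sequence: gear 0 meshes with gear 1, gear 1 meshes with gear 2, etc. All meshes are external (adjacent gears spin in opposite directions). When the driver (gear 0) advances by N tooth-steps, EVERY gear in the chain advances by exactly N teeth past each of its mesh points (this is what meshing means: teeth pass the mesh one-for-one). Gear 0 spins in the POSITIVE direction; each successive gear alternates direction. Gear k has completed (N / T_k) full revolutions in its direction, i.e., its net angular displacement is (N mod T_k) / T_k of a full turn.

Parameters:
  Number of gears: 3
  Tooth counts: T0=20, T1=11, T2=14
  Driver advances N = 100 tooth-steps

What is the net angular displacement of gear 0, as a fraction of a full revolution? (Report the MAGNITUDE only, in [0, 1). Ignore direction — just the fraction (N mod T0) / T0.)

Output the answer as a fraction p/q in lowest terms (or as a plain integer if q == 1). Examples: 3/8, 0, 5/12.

Answer: 0

Derivation:
Chain of 3 gears, tooth counts: [20, 11, 14]
  gear 0: T0=20, direction=positive, advance = 100 mod 20 = 0 teeth = 0/20 turn
  gear 1: T1=11, direction=negative, advance = 100 mod 11 = 1 teeth = 1/11 turn
  gear 2: T2=14, direction=positive, advance = 100 mod 14 = 2 teeth = 2/14 turn
Gear 0: 100 mod 20 = 0
Fraction = 0 / 20 = 0/1 (gcd(0,20)=20) = 0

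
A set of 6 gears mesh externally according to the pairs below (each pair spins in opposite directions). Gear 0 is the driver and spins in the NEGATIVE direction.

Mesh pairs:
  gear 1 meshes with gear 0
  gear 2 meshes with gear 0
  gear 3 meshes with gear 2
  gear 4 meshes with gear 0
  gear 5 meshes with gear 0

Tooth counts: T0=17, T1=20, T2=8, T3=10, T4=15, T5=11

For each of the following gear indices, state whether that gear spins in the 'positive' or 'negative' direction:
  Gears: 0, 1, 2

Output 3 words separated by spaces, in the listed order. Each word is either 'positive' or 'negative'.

Gear 0 (driver): negative (depth 0)
  gear 1: meshes with gear 0 -> depth 1 -> positive (opposite of gear 0)
  gear 2: meshes with gear 0 -> depth 1 -> positive (opposite of gear 0)
  gear 3: meshes with gear 2 -> depth 2 -> negative (opposite of gear 2)
  gear 4: meshes with gear 0 -> depth 1 -> positive (opposite of gear 0)
  gear 5: meshes with gear 0 -> depth 1 -> positive (opposite of gear 0)
Queried indices 0, 1, 2 -> negative, positive, positive

Answer: negative positive positive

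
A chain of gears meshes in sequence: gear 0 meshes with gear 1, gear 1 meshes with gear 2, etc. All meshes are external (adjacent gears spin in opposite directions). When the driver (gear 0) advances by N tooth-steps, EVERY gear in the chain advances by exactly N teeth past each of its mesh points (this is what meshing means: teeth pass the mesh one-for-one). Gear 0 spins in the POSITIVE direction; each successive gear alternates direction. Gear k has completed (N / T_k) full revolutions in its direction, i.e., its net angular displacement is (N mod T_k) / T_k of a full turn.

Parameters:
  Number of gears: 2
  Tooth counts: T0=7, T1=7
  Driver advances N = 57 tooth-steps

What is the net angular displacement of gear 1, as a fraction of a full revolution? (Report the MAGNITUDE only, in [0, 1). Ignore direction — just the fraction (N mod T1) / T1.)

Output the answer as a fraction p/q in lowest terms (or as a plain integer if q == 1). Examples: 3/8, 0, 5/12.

Answer: 1/7

Derivation:
Chain of 2 gears, tooth counts: [7, 7]
  gear 0: T0=7, direction=positive, advance = 57 mod 7 = 1 teeth = 1/7 turn
  gear 1: T1=7, direction=negative, advance = 57 mod 7 = 1 teeth = 1/7 turn
Gear 1: 57 mod 7 = 1
Fraction = 1 / 7 = 1/7 (gcd(1,7)=1) = 1/7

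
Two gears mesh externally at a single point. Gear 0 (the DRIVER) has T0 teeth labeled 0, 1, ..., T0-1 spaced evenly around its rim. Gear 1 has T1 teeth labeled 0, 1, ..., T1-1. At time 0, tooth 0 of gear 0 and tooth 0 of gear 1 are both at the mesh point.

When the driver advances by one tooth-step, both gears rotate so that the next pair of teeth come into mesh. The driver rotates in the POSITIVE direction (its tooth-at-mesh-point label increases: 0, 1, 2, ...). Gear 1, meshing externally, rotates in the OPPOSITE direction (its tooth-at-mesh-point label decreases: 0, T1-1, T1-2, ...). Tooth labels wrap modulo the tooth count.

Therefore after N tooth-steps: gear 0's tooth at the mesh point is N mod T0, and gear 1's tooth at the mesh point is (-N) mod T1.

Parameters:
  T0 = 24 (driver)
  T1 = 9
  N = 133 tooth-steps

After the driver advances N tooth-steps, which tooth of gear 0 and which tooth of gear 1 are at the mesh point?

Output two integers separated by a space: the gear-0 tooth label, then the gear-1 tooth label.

Gear 0 (driver, T0=24): tooth at mesh = N mod T0
  133 = 5 * 24 + 13, so 133 mod 24 = 13
  gear 0 tooth = 13
Gear 1 (driven, T1=9): tooth at mesh = (-N) mod T1
  133 = 14 * 9 + 7, so 133 mod 9 = 7
  (-133) mod 9 = (-7) mod 9 = 9 - 7 = 2
Mesh after 133 steps: gear-0 tooth 13 meets gear-1 tooth 2

Answer: 13 2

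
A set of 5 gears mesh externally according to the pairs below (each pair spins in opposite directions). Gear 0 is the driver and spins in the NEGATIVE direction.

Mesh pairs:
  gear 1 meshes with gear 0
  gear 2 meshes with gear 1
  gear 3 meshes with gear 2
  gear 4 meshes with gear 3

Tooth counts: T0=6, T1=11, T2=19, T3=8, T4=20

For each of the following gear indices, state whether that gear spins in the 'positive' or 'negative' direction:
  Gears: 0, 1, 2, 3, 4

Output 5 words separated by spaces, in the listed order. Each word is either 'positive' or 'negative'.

Answer: negative positive negative positive negative

Derivation:
Gear 0 (driver): negative (depth 0)
  gear 1: meshes with gear 0 -> depth 1 -> positive (opposite of gear 0)
  gear 2: meshes with gear 1 -> depth 2 -> negative (opposite of gear 1)
  gear 3: meshes with gear 2 -> depth 3 -> positive (opposite of gear 2)
  gear 4: meshes with gear 3 -> depth 4 -> negative (opposite of gear 3)
Queried indices 0, 1, 2, 3, 4 -> negative, positive, negative, positive, negative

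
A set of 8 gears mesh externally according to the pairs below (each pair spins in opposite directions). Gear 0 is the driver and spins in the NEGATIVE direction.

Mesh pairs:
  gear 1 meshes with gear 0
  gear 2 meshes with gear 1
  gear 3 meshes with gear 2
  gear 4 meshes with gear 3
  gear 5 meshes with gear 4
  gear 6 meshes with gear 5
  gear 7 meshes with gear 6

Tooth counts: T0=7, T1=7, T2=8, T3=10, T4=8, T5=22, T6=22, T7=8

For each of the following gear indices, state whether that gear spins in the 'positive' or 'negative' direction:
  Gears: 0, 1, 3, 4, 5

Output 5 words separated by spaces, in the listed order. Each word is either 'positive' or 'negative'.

Gear 0 (driver): negative (depth 0)
  gear 1: meshes with gear 0 -> depth 1 -> positive (opposite of gear 0)
  gear 2: meshes with gear 1 -> depth 2 -> negative (opposite of gear 1)
  gear 3: meshes with gear 2 -> depth 3 -> positive (opposite of gear 2)
  gear 4: meshes with gear 3 -> depth 4 -> negative (opposite of gear 3)
  gear 5: meshes with gear 4 -> depth 5 -> positive (opposite of gear 4)
  gear 6: meshes with gear 5 -> depth 6 -> negative (opposite of gear 5)
  gear 7: meshes with gear 6 -> depth 7 -> positive (opposite of gear 6)
Queried indices 0, 1, 3, 4, 5 -> negative, positive, positive, negative, positive

Answer: negative positive positive negative positive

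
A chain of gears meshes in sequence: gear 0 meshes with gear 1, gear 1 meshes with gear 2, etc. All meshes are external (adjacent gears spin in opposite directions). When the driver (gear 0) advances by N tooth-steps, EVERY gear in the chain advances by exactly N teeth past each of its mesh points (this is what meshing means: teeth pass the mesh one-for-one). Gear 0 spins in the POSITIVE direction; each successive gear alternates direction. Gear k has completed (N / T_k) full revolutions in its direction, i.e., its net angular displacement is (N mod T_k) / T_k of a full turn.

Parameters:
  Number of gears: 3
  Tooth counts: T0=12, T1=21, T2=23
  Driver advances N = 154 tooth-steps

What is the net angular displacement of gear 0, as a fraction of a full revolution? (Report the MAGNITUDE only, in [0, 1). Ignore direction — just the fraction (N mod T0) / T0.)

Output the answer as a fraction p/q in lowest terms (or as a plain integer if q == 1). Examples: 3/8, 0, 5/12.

Answer: 5/6

Derivation:
Chain of 3 gears, tooth counts: [12, 21, 23]
  gear 0: T0=12, direction=positive, advance = 154 mod 12 = 10 teeth = 10/12 turn
  gear 1: T1=21, direction=negative, advance = 154 mod 21 = 7 teeth = 7/21 turn
  gear 2: T2=23, direction=positive, advance = 154 mod 23 = 16 teeth = 16/23 turn
Gear 0: 154 mod 12 = 10
Fraction = 10 / 12 = 5/6 (gcd(10,12)=2) = 5/6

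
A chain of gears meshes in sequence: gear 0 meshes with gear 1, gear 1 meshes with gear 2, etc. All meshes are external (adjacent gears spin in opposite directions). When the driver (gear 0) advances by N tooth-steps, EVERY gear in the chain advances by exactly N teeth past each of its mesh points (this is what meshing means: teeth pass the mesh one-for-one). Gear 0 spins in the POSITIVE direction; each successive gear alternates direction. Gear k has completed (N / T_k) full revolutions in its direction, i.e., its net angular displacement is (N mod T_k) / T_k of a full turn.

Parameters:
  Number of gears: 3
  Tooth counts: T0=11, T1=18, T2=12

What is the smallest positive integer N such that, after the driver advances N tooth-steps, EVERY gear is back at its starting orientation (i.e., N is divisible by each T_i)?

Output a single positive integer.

Answer: 396

Derivation:
Gear k returns to start when N is a multiple of T_k.
All gears at start simultaneously when N is a common multiple of [11, 18, 12]; the smallest such N is lcm(11, 18, 12).
Start: lcm = T0 = 11
Fold in T1=18: gcd(11, 18) = 1; lcm(11, 18) = 11 * 18 / 1 = 198 / 1 = 198
Fold in T2=12: gcd(198, 12) = 6; lcm(198, 12) = 198 * 12 / 6 = 2376 / 6 = 396
Full cycle length = 396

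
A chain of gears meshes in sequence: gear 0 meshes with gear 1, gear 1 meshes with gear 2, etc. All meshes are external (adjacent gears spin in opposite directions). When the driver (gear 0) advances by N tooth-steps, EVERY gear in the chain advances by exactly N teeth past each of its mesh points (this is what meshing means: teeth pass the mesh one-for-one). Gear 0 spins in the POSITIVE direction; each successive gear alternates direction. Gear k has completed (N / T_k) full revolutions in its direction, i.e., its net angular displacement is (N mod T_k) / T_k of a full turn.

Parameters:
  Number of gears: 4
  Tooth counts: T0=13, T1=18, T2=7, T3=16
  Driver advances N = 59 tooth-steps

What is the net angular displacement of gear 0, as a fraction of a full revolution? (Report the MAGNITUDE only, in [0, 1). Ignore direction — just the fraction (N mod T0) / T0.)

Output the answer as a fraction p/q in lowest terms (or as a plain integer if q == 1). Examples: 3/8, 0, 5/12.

Chain of 4 gears, tooth counts: [13, 18, 7, 16]
  gear 0: T0=13, direction=positive, advance = 59 mod 13 = 7 teeth = 7/13 turn
  gear 1: T1=18, direction=negative, advance = 59 mod 18 = 5 teeth = 5/18 turn
  gear 2: T2=7, direction=positive, advance = 59 mod 7 = 3 teeth = 3/7 turn
  gear 3: T3=16, direction=negative, advance = 59 mod 16 = 11 teeth = 11/16 turn
Gear 0: 59 mod 13 = 7
Fraction = 7 / 13 = 7/13 (gcd(7,13)=1) = 7/13

Answer: 7/13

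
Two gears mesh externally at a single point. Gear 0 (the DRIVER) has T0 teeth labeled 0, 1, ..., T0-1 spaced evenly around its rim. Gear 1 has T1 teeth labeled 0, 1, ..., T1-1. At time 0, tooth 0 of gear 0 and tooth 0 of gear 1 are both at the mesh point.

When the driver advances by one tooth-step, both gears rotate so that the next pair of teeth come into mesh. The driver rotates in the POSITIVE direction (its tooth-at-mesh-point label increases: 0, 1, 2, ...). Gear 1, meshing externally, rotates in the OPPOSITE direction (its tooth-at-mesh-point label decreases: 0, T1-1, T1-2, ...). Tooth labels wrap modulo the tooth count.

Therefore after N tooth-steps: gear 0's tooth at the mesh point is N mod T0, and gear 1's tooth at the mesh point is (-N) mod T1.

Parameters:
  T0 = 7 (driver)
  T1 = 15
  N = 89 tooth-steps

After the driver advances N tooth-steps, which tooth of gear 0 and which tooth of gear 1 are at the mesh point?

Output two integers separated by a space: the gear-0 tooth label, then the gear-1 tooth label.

Gear 0 (driver, T0=7): tooth at mesh = N mod T0
  89 = 12 * 7 + 5, so 89 mod 7 = 5
  gear 0 tooth = 5
Gear 1 (driven, T1=15): tooth at mesh = (-N) mod T1
  89 = 5 * 15 + 14, so 89 mod 15 = 14
  (-89) mod 15 = (-14) mod 15 = 15 - 14 = 1
Mesh after 89 steps: gear-0 tooth 5 meets gear-1 tooth 1

Answer: 5 1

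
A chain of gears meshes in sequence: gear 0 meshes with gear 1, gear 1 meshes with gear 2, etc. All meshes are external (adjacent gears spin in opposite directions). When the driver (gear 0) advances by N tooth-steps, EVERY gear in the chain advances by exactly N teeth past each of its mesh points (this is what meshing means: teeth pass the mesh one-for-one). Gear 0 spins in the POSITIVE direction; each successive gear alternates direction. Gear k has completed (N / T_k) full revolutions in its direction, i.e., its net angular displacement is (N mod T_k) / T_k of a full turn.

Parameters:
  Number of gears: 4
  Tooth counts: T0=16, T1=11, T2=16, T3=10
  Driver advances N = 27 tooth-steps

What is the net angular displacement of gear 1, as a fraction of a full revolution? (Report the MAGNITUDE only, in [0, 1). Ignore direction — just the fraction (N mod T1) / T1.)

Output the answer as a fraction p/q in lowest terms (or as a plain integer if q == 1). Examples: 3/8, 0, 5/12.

Answer: 5/11

Derivation:
Chain of 4 gears, tooth counts: [16, 11, 16, 10]
  gear 0: T0=16, direction=positive, advance = 27 mod 16 = 11 teeth = 11/16 turn
  gear 1: T1=11, direction=negative, advance = 27 mod 11 = 5 teeth = 5/11 turn
  gear 2: T2=16, direction=positive, advance = 27 mod 16 = 11 teeth = 11/16 turn
  gear 3: T3=10, direction=negative, advance = 27 mod 10 = 7 teeth = 7/10 turn
Gear 1: 27 mod 11 = 5
Fraction = 5 / 11 = 5/11 (gcd(5,11)=1) = 5/11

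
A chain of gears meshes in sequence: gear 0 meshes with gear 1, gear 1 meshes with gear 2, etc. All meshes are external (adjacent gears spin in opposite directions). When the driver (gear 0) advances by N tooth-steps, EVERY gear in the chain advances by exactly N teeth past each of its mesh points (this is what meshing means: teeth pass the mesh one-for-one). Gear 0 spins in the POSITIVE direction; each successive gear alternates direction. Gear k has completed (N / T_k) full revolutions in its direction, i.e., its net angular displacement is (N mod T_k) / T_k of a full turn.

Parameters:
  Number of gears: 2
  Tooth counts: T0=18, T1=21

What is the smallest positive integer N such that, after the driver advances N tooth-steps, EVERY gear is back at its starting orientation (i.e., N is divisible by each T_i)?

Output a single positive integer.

Answer: 126

Derivation:
Gear k returns to start when N is a multiple of T_k.
All gears at start simultaneously when N is a common multiple of [18, 21]; the smallest such N is lcm(18, 21).
Start: lcm = T0 = 18
Fold in T1=21: gcd(18, 21) = 3; lcm(18, 21) = 18 * 21 / 3 = 378 / 3 = 126
Full cycle length = 126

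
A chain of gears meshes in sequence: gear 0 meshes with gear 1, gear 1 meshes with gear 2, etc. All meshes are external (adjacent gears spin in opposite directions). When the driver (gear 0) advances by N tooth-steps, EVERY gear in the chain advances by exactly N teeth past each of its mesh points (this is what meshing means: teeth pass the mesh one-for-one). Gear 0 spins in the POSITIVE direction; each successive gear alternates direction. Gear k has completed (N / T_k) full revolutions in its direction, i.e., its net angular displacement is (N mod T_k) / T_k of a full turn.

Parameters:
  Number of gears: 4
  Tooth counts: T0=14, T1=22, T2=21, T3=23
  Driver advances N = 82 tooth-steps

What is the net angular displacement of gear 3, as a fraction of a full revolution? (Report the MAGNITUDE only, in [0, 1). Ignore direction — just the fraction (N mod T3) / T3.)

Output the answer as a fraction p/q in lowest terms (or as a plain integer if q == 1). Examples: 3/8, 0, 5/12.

Answer: 13/23

Derivation:
Chain of 4 gears, tooth counts: [14, 22, 21, 23]
  gear 0: T0=14, direction=positive, advance = 82 mod 14 = 12 teeth = 12/14 turn
  gear 1: T1=22, direction=negative, advance = 82 mod 22 = 16 teeth = 16/22 turn
  gear 2: T2=21, direction=positive, advance = 82 mod 21 = 19 teeth = 19/21 turn
  gear 3: T3=23, direction=negative, advance = 82 mod 23 = 13 teeth = 13/23 turn
Gear 3: 82 mod 23 = 13
Fraction = 13 / 23 = 13/23 (gcd(13,23)=1) = 13/23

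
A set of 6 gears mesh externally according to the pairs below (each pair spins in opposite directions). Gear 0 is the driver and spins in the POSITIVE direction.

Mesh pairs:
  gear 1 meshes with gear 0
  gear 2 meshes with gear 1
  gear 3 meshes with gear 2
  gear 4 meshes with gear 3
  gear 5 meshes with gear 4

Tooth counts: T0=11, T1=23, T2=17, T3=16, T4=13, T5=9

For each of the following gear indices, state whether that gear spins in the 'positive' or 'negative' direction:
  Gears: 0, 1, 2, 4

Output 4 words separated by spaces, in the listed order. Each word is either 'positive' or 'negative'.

Gear 0 (driver): positive (depth 0)
  gear 1: meshes with gear 0 -> depth 1 -> negative (opposite of gear 0)
  gear 2: meshes with gear 1 -> depth 2 -> positive (opposite of gear 1)
  gear 3: meshes with gear 2 -> depth 3 -> negative (opposite of gear 2)
  gear 4: meshes with gear 3 -> depth 4 -> positive (opposite of gear 3)
  gear 5: meshes with gear 4 -> depth 5 -> negative (opposite of gear 4)
Queried indices 0, 1, 2, 4 -> positive, negative, positive, positive

Answer: positive negative positive positive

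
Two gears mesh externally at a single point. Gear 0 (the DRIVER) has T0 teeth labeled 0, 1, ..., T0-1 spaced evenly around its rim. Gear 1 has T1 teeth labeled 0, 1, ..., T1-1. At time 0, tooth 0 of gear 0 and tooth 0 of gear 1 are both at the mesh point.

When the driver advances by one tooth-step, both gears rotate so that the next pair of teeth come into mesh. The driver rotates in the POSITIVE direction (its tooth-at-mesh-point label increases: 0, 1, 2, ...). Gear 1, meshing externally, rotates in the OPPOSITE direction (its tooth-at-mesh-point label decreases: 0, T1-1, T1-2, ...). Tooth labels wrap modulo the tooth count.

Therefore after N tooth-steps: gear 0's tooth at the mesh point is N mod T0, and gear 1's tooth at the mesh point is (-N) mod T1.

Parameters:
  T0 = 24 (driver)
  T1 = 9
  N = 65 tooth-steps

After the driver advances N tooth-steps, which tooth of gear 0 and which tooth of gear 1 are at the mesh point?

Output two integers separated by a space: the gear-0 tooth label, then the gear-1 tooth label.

Answer: 17 7

Derivation:
Gear 0 (driver, T0=24): tooth at mesh = N mod T0
  65 = 2 * 24 + 17, so 65 mod 24 = 17
  gear 0 tooth = 17
Gear 1 (driven, T1=9): tooth at mesh = (-N) mod T1
  65 = 7 * 9 + 2, so 65 mod 9 = 2
  (-65) mod 9 = (-2) mod 9 = 9 - 2 = 7
Mesh after 65 steps: gear-0 tooth 17 meets gear-1 tooth 7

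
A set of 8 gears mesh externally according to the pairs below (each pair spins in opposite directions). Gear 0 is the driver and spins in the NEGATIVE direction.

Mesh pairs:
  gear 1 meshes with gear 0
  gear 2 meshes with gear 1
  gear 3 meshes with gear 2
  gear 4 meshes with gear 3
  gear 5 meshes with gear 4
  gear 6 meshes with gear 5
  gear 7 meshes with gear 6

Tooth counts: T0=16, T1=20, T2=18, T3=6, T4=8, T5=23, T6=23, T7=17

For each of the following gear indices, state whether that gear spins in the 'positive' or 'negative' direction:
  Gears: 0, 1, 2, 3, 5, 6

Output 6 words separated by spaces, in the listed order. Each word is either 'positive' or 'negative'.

Gear 0 (driver): negative (depth 0)
  gear 1: meshes with gear 0 -> depth 1 -> positive (opposite of gear 0)
  gear 2: meshes with gear 1 -> depth 2 -> negative (opposite of gear 1)
  gear 3: meshes with gear 2 -> depth 3 -> positive (opposite of gear 2)
  gear 4: meshes with gear 3 -> depth 4 -> negative (opposite of gear 3)
  gear 5: meshes with gear 4 -> depth 5 -> positive (opposite of gear 4)
  gear 6: meshes with gear 5 -> depth 6 -> negative (opposite of gear 5)
  gear 7: meshes with gear 6 -> depth 7 -> positive (opposite of gear 6)
Queried indices 0, 1, 2, 3, 5, 6 -> negative, positive, negative, positive, positive, negative

Answer: negative positive negative positive positive negative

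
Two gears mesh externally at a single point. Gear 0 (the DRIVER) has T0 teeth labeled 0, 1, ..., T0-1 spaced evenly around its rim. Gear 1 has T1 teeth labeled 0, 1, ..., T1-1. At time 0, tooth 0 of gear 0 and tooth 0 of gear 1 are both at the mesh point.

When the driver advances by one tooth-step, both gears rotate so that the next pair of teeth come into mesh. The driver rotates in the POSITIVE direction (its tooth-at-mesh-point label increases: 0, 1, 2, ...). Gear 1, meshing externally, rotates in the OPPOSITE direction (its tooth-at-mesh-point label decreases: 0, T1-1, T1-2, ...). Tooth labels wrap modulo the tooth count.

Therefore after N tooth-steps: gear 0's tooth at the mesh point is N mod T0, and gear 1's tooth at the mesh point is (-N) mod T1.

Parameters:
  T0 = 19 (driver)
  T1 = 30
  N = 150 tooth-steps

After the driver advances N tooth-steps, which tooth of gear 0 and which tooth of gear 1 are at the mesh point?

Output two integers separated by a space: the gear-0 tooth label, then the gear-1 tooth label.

Answer: 17 0

Derivation:
Gear 0 (driver, T0=19): tooth at mesh = N mod T0
  150 = 7 * 19 + 17, so 150 mod 19 = 17
  gear 0 tooth = 17
Gear 1 (driven, T1=30): tooth at mesh = (-N) mod T1
  150 = 5 * 30 + 0, so 150 mod 30 = 0
  (-150) mod 30 = 0
Mesh after 150 steps: gear-0 tooth 17 meets gear-1 tooth 0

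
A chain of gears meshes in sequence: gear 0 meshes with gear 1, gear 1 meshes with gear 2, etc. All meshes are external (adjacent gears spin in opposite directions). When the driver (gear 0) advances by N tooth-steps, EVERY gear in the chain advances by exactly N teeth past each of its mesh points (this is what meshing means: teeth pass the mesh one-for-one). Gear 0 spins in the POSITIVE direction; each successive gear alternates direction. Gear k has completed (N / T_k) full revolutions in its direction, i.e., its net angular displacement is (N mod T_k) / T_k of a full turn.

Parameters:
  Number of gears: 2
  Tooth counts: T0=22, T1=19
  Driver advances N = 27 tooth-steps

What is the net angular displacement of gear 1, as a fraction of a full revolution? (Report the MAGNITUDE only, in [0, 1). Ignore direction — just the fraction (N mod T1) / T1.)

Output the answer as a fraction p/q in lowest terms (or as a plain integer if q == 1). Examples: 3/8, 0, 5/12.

Chain of 2 gears, tooth counts: [22, 19]
  gear 0: T0=22, direction=positive, advance = 27 mod 22 = 5 teeth = 5/22 turn
  gear 1: T1=19, direction=negative, advance = 27 mod 19 = 8 teeth = 8/19 turn
Gear 1: 27 mod 19 = 8
Fraction = 8 / 19 = 8/19 (gcd(8,19)=1) = 8/19

Answer: 8/19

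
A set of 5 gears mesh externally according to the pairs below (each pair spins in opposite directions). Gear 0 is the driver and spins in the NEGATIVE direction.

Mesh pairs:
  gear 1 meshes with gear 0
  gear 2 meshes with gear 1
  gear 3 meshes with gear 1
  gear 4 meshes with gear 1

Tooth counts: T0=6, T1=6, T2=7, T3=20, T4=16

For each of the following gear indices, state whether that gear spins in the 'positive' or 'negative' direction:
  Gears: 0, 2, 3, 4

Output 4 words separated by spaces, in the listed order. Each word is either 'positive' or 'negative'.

Answer: negative negative negative negative

Derivation:
Gear 0 (driver): negative (depth 0)
  gear 1: meshes with gear 0 -> depth 1 -> positive (opposite of gear 0)
  gear 2: meshes with gear 1 -> depth 2 -> negative (opposite of gear 1)
  gear 3: meshes with gear 1 -> depth 2 -> negative (opposite of gear 1)
  gear 4: meshes with gear 1 -> depth 2 -> negative (opposite of gear 1)
Queried indices 0, 2, 3, 4 -> negative, negative, negative, negative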